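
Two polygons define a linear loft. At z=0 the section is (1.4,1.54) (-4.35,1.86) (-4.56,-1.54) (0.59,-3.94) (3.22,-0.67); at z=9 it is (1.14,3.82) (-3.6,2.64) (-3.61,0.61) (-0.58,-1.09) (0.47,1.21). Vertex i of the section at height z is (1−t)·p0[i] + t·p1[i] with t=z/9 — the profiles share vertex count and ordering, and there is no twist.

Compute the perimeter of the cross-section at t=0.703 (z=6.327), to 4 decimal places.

Cross-section at t=0.703: each vertex is (1-t)·p0[i] + t·p1[i].
  v1: (1-0.703)·(1.4,1.54) + 0.703·(1.14,3.82) = (1.2172,3.1428)
  v2: (1-0.703)·(-4.35,1.86) + 0.703·(-3.6,2.64) = (-3.8228,2.4083)
  v3: (1-0.703)·(-4.56,-1.54) + 0.703·(-3.61,0.61) = (-3.8921,-0.0286)
  v4: (1-0.703)·(0.59,-3.94) + 0.703·(-0.58,-1.09) = (-0.2325,-1.9365)
  v5: (1-0.703)·(3.22,-0.67) + 0.703·(0.47,1.21) = (1.2868,0.6516)
Perimeter = Σ |v_{i+1} − v_i|:
  edge 1→2: √(-5.0400² + -0.7345²) = 5.0932 (running 5.0932)
  edge 2→3: √(-0.0694² + -2.4369²) = 2.4379 (running 7.5311)
  edge 3→4: √(3.6596² + -1.9079²) = 4.1271 (running 11.6582)
  edge 4→5: √(1.5193² + 2.5881²) = 3.0011 (running 14.6593)
  edge 5→1: √(-0.0695² + 2.4912²) = 2.4922 (running 17.1514)
Perimeter = 17.1514

Perimeter at t=0.703: 17.1514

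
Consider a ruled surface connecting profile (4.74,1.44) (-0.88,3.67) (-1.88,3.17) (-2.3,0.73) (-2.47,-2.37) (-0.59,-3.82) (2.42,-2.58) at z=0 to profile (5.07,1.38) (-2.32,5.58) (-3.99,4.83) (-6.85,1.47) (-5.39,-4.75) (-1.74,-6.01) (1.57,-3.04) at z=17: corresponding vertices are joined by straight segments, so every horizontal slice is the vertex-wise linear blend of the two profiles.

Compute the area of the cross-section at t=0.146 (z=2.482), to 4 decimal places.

Area at t=0.146: 40.7774

Cross-section at t=0.146: each vertex is (1-t)·p0[i] + t·p1[i].
  v1: (1-0.146)·(4.74,1.44) + 0.146·(5.07,1.38) = (4.7882,1.4312)
  v2: (1-0.146)·(-0.88,3.67) + 0.146·(-2.32,5.58) = (-1.0902,3.9489)
  v3: (1-0.146)·(-1.88,3.17) + 0.146·(-3.99,4.83) = (-2.1881,3.4124)
  v4: (1-0.146)·(-2.3,0.73) + 0.146·(-6.85,1.47) = (-2.9643,0.8380)
  v5: (1-0.146)·(-2.47,-2.37) + 0.146·(-5.39,-4.75) = (-2.8963,-2.7175)
  v6: (1-0.146)·(-0.59,-3.82) + 0.146·(-1.74,-6.01) = (-0.7579,-4.1397)
  v7: (1-0.146)·(2.42,-2.58) + 0.146·(1.57,-3.04) = (2.2959,-2.6472)
Shoelace sum Σ(x_i·y_{i+1} − x_{i+1}·y_i):
  i=1: 4.7882·3.9489 − -1.0902·1.4312 = +20.4682 (running +20.4682)
  i=2: -1.0902·3.4124 − -2.1881·3.9489 = +4.9201 (running +25.3883)
  i=3: -2.1881·0.8380 − -2.9643·3.4124 = +8.2816 (running +33.6699)
  i=4: -2.9643·-2.7175 − -2.8963·0.8380 = +10.4827 (running +44.1525)
  i=5: -2.8963·-4.1397 − -0.7579·-2.7175 = +9.9304 (running +54.0830)
  i=6: -0.7579·-2.6472 − 2.2959·-4.1397 = +11.5107 (running +65.5937)
  i=7: 2.2959·1.4312 − 4.7882·-2.6472 = +15.9611 (running +81.5547)
Area = |Σ|/2 = |81.5547|/2 = 40.7774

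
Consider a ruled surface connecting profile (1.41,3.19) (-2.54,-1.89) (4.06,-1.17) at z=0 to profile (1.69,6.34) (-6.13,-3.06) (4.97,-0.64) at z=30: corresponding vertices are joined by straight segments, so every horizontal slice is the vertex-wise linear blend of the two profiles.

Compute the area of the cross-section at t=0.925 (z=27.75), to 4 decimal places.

Area at t=0.925: 40.2092

Cross-section at t=0.925: each vertex is (1-t)·p0[i] + t·p1[i].
  v1: (1-0.925)·(1.41,3.19) + 0.925·(1.69,6.34) = (1.6690,6.1038)
  v2: (1-0.925)·(-2.54,-1.89) + 0.925·(-6.13,-3.06) = (-5.8608,-2.9723)
  v3: (1-0.925)·(4.06,-1.17) + 0.925·(4.97,-0.64) = (4.9017,-0.6798)
Shoelace sum Σ(x_i·y_{i+1} − x_{i+1}·y_i):
  i=1: 1.6690·-2.9723 − -5.8608·6.1038 = +30.8119 (running +30.8119)
  i=2: -5.8608·-0.6798 − 4.9017·-2.9723 = +18.5531 (running +49.3649)
  i=3: 4.9017·6.1038 − 1.6690·-0.6798 = +31.0536 (running +80.4185)
Area = |Σ|/2 = |80.4185|/2 = 40.2092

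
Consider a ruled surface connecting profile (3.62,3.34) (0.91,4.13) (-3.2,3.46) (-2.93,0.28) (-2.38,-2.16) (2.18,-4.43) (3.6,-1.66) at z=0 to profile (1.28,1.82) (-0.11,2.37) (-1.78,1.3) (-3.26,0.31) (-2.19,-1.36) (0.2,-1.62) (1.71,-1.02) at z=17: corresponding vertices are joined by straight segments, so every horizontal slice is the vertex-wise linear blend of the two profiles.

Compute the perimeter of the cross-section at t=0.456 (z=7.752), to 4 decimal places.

Perimeter at t=0.456: 19.9489

Cross-section at t=0.456: each vertex is (1-t)·p0[i] + t·p1[i].
  v1: (1-0.456)·(3.62,3.34) + 0.456·(1.28,1.82) = (2.5530,2.6469)
  v2: (1-0.456)·(0.91,4.13) + 0.456·(-0.11,2.37) = (0.4449,3.3274)
  v3: (1-0.456)·(-3.2,3.46) + 0.456·(-1.78,1.3) = (-2.5525,2.4750)
  v4: (1-0.456)·(-2.93,0.28) + 0.456·(-3.26,0.31) = (-3.0805,0.2937)
  v5: (1-0.456)·(-2.38,-2.16) + 0.456·(-2.19,-1.36) = (-2.2934,-1.7952)
  v6: (1-0.456)·(2.18,-4.43) + 0.456·(0.2,-1.62) = (1.2771,-3.1486)
  v7: (1-0.456)·(3.6,-1.66) + 0.456·(1.71,-1.02) = (2.7382,-1.3682)
Perimeter = Σ |v_{i+1} − v_i|:
  edge 1→2: √(-2.1081² + 0.6806²) = 2.2152 (running 2.2152)
  edge 2→3: √(-2.9974² + -0.8524²) = 3.1162 (running 5.3314)
  edge 3→4: √(-0.5280² + -2.1814²) = 2.2444 (running 7.5758)
  edge 4→5: √(0.7871² + -2.0889²) = 2.2323 (running 9.8080)
  edge 5→6: √(3.5705² + -1.3534²) = 3.8184 (running 13.6264)
  edge 6→7: √(1.4610² + 1.7805²) = 2.3032 (running 15.9296)
  edge 7→1: √(-0.1852² + 4.0150²) = 4.0193 (running 19.9489)
Perimeter = 19.9489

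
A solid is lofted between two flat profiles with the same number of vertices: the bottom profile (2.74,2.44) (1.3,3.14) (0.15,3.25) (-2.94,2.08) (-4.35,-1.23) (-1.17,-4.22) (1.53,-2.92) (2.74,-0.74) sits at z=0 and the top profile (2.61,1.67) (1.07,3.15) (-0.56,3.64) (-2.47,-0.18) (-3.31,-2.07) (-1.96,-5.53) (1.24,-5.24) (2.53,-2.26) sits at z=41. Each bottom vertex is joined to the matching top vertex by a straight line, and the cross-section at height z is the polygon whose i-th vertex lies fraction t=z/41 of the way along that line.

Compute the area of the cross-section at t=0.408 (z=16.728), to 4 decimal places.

Cross-section at t=0.408: each vertex is (1-t)·p0[i] + t·p1[i].
  v1: (1-0.408)·(2.74,2.44) + 0.408·(2.61,1.67) = (2.6870,2.1258)
  v2: (1-0.408)·(1.3,3.14) + 0.408·(1.07,3.15) = (1.2062,3.1441)
  v3: (1-0.408)·(0.15,3.25) + 0.408·(-0.56,3.64) = (-0.1397,3.4091)
  v4: (1-0.408)·(-2.94,2.08) + 0.408·(-2.47,-0.18) = (-2.7482,1.1579)
  v5: (1-0.408)·(-4.35,-1.23) + 0.408·(-3.31,-2.07) = (-3.9257,-1.5727)
  v6: (1-0.408)·(-1.17,-4.22) + 0.408·(-1.96,-5.53) = (-1.4923,-4.7545)
  v7: (1-0.408)·(1.53,-2.92) + 0.408·(1.24,-5.24) = (1.4117,-3.8666)
  v8: (1-0.408)·(2.74,-0.74) + 0.408·(2.53,-2.26) = (2.6543,-1.3602)
Shoelace sum Σ(x_i·y_{i+1} − x_{i+1}·y_i):
  i=1: 2.6870·3.1441 − 1.2062·2.1258 = +5.8839 (running +5.8839)
  i=2: 1.2062·3.4091 − -0.1397·3.1441 = +4.5511 (running +10.4350)
  i=3: -0.1397·1.1579 − -2.7482·3.4091 = +9.2073 (running +19.6424)
  i=4: -2.7482·-1.5727 − -3.9257·1.1579 = +8.8678 (running +28.5102)
  i=5: -3.9257·-4.7545 − -1.4923·-1.5727 = +16.3176 (running +44.8278)
  i=6: -1.4923·-3.8666 − 1.4117·-4.7545 = +12.4819 (running +57.3097)
  i=7: 1.4117·-1.3602 − 2.6543·-3.8666 = +8.3430 (running +65.6527)
  i=8: 2.6543·2.1258 − 2.6870·-1.3602 = +9.2974 (running +74.9500)
Area = |Σ|/2 = |74.9500|/2 = 37.4750

Area at t=0.408: 37.4750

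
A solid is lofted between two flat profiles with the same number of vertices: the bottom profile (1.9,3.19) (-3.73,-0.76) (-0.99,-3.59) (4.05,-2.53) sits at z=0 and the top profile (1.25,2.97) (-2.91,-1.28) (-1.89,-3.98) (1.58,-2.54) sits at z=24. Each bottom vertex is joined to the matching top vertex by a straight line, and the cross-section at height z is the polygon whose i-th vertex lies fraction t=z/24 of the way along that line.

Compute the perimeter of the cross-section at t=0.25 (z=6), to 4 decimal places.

Cross-section at t=0.25: each vertex is (1-t)·p0[i] + t·p1[i].
  v1: (1-0.25)·(1.9,3.19) + 0.25·(1.25,2.97) = (1.7375,3.1350)
  v2: (1-0.25)·(-3.73,-0.76) + 0.25·(-2.91,-1.28) = (-3.5250,-0.8900)
  v3: (1-0.25)·(-0.99,-3.59) + 0.25·(-1.89,-3.98) = (-1.2150,-3.6875)
  v4: (1-0.25)·(4.05,-2.53) + 0.25·(1.58,-2.54) = (3.4325,-2.5325)
Perimeter = Σ |v_{i+1} − v_i|:
  edge 1→2: √(-5.2625² + -4.0250²) = 6.6253 (running 6.6253)
  edge 2→3: √(2.3100² + -2.7975²) = 3.6280 (running 10.2533)
  edge 3→4: √(4.6475² + 1.1550²) = 4.7889 (running 15.0421)
  edge 4→1: √(-1.6950² + 5.6675²) = 5.9155 (running 20.9577)
Perimeter = 20.9577

Perimeter at t=0.25: 20.9577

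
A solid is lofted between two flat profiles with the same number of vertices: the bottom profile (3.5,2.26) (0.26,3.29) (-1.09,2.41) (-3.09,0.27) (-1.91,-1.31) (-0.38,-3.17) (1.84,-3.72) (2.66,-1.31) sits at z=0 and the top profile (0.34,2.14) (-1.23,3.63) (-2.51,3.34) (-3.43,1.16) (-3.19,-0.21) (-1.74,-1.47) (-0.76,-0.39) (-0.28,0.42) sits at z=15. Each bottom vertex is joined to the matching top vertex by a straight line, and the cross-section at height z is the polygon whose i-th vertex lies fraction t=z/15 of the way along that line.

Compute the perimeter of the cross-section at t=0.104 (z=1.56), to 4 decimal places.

Cross-section at t=0.104: each vertex is (1-t)·p0[i] + t·p1[i].
  v1: (1-0.104)·(3.5,2.26) + 0.104·(0.34,2.14) = (3.1714,2.2475)
  v2: (1-0.104)·(0.26,3.29) + 0.104·(-1.23,3.63) = (0.1050,3.3254)
  v3: (1-0.104)·(-1.09,2.41) + 0.104·(-2.51,3.34) = (-1.2377,2.5067)
  v4: (1-0.104)·(-3.09,0.27) + 0.104·(-3.43,1.16) = (-3.1254,0.3626)
  v5: (1-0.104)·(-1.91,-1.31) + 0.104·(-3.19,-0.21) = (-2.0431,-1.1956)
  v6: (1-0.104)·(-0.38,-3.17) + 0.104·(-1.74,-1.47) = (-0.5214,-2.9932)
  v7: (1-0.104)·(1.84,-3.72) + 0.104·(-0.76,-0.39) = (1.5696,-3.3737)
  v8: (1-0.104)·(2.66,-1.31) + 0.104·(-0.28,0.42) = (2.3542,-1.1301)
Perimeter = Σ |v_{i+1} − v_i|:
  edge 1→2: √(-3.0663² + 1.0778²) = 3.2502 (running 3.2502)
  edge 2→3: √(-1.3427² + -0.8186²) = 1.5726 (running 4.8228)
  edge 3→4: √(-1.8877² + -2.1442²) = 2.8567 (running 7.6795)
  edge 4→5: √(1.0822² + -1.5582²) = 1.8971 (running 9.5767)
  edge 5→6: √(1.5217² + -1.7976²) = 2.3552 (running 11.9319)
  edge 6→7: √(2.0910² + -0.3805²) = 2.1254 (running 14.0572)
  edge 7→8: √(0.7846² + 2.2436²) = 2.3768 (running 16.4341)
  edge 8→1: √(0.8171² + 3.3776²) = 3.4750 (running 19.9091)
Perimeter = 19.9091

Perimeter at t=0.104: 19.9091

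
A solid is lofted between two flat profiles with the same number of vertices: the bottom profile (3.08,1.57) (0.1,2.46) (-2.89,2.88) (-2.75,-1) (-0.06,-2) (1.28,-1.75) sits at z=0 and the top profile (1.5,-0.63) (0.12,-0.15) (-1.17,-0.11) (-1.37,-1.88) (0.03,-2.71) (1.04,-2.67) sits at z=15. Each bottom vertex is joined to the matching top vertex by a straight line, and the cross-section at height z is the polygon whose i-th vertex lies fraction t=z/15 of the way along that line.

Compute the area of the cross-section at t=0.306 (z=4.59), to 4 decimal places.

Cross-section at t=0.306: each vertex is (1-t)·p0[i] + t·p1[i].
  v1: (1-0.306)·(3.08,1.57) + 0.306·(1.5,-0.63) = (2.5965,0.8968)
  v2: (1-0.306)·(0.1,2.46) + 0.306·(0.12,-0.15) = (0.1061,1.6613)
  v3: (1-0.306)·(-2.89,2.88) + 0.306·(-1.17,-0.11) = (-2.3637,1.9651)
  v4: (1-0.306)·(-2.75,-1) + 0.306·(-1.37,-1.88) = (-2.3277,-1.2693)
  v5: (1-0.306)·(-0.06,-2) + 0.306·(0.03,-2.71) = (-0.0325,-2.2173)
  v6: (1-0.306)·(1.28,-1.75) + 0.306·(1.04,-2.67) = (1.2066,-2.0315)
Shoelace sum Σ(x_i·y_{i+1} − x_{i+1}·y_i):
  i=1: 2.5965·1.6613 − 0.1061·0.8968 = +4.2185 (running +4.2185)
  i=2: 0.1061·1.9651 − -2.3637·1.6613 = +4.1354 (running +8.3539)
  i=3: -2.3637·-1.2693 − -2.3277·1.9651 = +7.5743 (running +15.9282)
  i=4: -2.3277·-2.2173 − -0.0325·-1.2693 = +5.1200 (running +21.0482)
  i=5: -0.0325·-2.0315 − 1.2066·-2.2173 = +2.7412 (running +23.7894)
  i=6: 1.2066·0.8968 − 2.5965·-2.0315 = +6.3569 (running +30.1463)
Area = |Σ|/2 = |30.1463|/2 = 15.0732

Area at t=0.306: 15.0732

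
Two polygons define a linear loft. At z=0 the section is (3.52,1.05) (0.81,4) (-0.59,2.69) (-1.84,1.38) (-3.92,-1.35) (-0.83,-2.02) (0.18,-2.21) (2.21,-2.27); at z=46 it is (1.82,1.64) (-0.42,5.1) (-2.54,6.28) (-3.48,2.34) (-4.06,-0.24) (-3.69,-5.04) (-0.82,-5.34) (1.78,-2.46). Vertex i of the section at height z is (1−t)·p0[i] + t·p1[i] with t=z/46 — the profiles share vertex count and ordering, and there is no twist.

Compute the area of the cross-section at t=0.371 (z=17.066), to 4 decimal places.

Area at t=0.371: 34.7292

Cross-section at t=0.371: each vertex is (1-t)·p0[i] + t·p1[i].
  v1: (1-0.371)·(3.52,1.05) + 0.371·(1.82,1.64) = (2.8893,1.2689)
  v2: (1-0.371)·(0.81,4) + 0.371·(-0.42,5.1) = (0.3537,4.4081)
  v3: (1-0.371)·(-0.59,2.69) + 0.371·(-2.54,6.28) = (-1.3135,4.0219)
  v4: (1-0.371)·(-1.84,1.38) + 0.371·(-3.48,2.34) = (-2.4484,1.7362)
  v5: (1-0.371)·(-3.92,-1.35) + 0.371·(-4.06,-0.24) = (-3.9719,-0.9382)
  v6: (1-0.371)·(-0.83,-2.02) + 0.371·(-3.69,-5.04) = (-1.8911,-3.1404)
  v7: (1-0.371)·(0.18,-2.21) + 0.371·(-0.82,-5.34) = (-0.1910,-3.3712)
  v8: (1-0.371)·(2.21,-2.27) + 0.371·(1.78,-2.46) = (2.0505,-2.3405)
Shoelace sum Σ(x_i·y_{i+1} − x_{i+1}·y_i):
  i=1: 2.8893·4.4081 − 0.3537·1.2689 = +12.2876 (running +12.2876)
  i=2: 0.3537·4.0219 − -1.3135·4.4081 = +7.2122 (running +19.4998)
  i=3: -1.3135·1.7362 − -2.4484·4.0219 = +7.5670 (running +27.0668)
  i=4: -2.4484·-0.9382 − -3.9719·1.7362 = +9.1930 (running +36.2598)
  i=5: -3.9719·-3.1404 − -1.8911·-0.9382 = +10.6994 (running +46.9592)
  i=6: -1.8911·-3.3712 − -0.1910·-3.1404 = +5.7754 (running +52.7346)
  i=7: -0.1910·-2.3405 − 2.0505·-3.3712 = +7.3596 (running +60.0942)
  i=8: 2.0505·1.2689 − 2.8893·-2.3405 = +9.3642 (running +69.4584)
Area = |Σ|/2 = |69.4584|/2 = 34.7292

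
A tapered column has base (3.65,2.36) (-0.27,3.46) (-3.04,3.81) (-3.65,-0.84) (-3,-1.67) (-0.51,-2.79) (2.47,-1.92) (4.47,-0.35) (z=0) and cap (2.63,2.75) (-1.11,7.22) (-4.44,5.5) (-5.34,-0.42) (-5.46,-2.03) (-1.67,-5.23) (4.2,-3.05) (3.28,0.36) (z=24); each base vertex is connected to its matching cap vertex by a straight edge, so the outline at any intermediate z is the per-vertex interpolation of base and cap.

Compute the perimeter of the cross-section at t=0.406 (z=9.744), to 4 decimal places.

Perimeter at t=0.406: 27.1474

Cross-section at t=0.406: each vertex is (1-t)·p0[i] + t·p1[i].
  v1: (1-0.406)·(3.65,2.36) + 0.406·(2.63,2.75) = (3.2359,2.5183)
  v2: (1-0.406)·(-0.27,3.46) + 0.406·(-1.11,7.22) = (-0.6110,4.9866)
  v3: (1-0.406)·(-3.04,3.81) + 0.406·(-4.44,5.5) = (-3.6084,4.4961)
  v4: (1-0.406)·(-3.65,-0.84) + 0.406·(-5.34,-0.42) = (-4.3361,-0.6695)
  v5: (1-0.406)·(-3,-1.67) + 0.406·(-5.46,-2.03) = (-3.9988,-1.8162)
  v6: (1-0.406)·(-0.51,-2.79) + 0.406·(-1.67,-5.23) = (-0.9810,-3.7806)
  v7: (1-0.406)·(2.47,-1.92) + 0.406·(4.2,-3.05) = (3.1724,-2.3788)
  v8: (1-0.406)·(4.47,-0.35) + 0.406·(3.28,0.36) = (3.9869,-0.0617)
Perimeter = Σ |v_{i+1} − v_i|:
  edge 1→2: √(-3.8469² + 2.4682²) = 4.5707 (running 4.5707)
  edge 2→3: √(-2.9974² + -0.4904²) = 3.0372 (running 7.6079)
  edge 3→4: √(-0.7277² + -5.1656²) = 5.2166 (running 12.8245)
  edge 4→5: √(0.3374² + -1.1467²) = 1.1953 (running 14.0198)
  edge 5→6: √(3.0178² + -1.9645²) = 3.6009 (running 17.6207)
  edge 6→7: √(4.1533² + 1.4019²) = 4.3835 (running 22.0042)
  edge 7→8: √(0.8145² + 2.3170²) = 2.4560 (running 24.4602)
  edge 8→1: √(-0.7510² + 2.5801²) = 2.6872 (running 27.1474)
Perimeter = 27.1474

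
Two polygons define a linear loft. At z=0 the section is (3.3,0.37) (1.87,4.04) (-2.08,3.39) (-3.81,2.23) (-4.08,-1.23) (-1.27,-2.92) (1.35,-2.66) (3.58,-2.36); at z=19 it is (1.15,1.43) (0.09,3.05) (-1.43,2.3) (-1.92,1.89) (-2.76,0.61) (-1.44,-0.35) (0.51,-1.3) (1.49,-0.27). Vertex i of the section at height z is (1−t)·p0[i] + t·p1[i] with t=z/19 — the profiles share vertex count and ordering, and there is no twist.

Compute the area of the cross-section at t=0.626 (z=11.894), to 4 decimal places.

Area at t=0.626: 19.7754

Cross-section at t=0.626: each vertex is (1-t)·p0[i] + t·p1[i].
  v1: (1-0.626)·(3.3,0.37) + 0.626·(1.15,1.43) = (1.9541,1.0336)
  v2: (1-0.626)·(1.87,4.04) + 0.626·(0.09,3.05) = (0.7557,3.4203)
  v3: (1-0.626)·(-2.08,3.39) + 0.626·(-1.43,2.3) = (-1.6731,2.7077)
  v4: (1-0.626)·(-3.81,2.23) + 0.626·(-1.92,1.89) = (-2.6269,2.0172)
  v5: (1-0.626)·(-4.08,-1.23) + 0.626·(-2.76,0.61) = (-3.2537,-0.0782)
  v6: (1-0.626)·(-1.27,-2.92) + 0.626·(-1.44,-0.35) = (-1.3764,-1.3112)
  v7: (1-0.626)·(1.35,-2.66) + 0.626·(0.51,-1.3) = (0.8242,-1.8086)
  v8: (1-0.626)·(3.58,-2.36) + 0.626·(1.49,-0.27) = (2.2717,-1.0517)
Shoelace sum Σ(x_i·y_{i+1} − x_{i+1}·y_i):
  i=1: 1.9541·3.4203 − 0.7557·1.0336 = +5.9024 (running +5.9024)
  i=2: 0.7557·2.7077 − -1.6731·3.4203 = +7.7687 (running +13.6711)
  i=3: -1.6731·2.0172 − -2.6269·2.7077 = +3.7377 (running +17.4089)
  i=4: -2.6269·-0.0782 − -3.2537·2.0172 = +6.7685 (running +24.1774)
  i=5: -3.2537·-1.3112 − -1.3764·-0.0782 = +4.1586 (running +28.3359)
  i=6: -1.3764·-1.8086 − 0.8242·-1.3112 = +3.5701 (running +31.9060)
  i=7: 0.8242·-1.0517 − 2.2717·-1.8086 = +3.2419 (running +35.1479)
  i=8: 2.2717·1.0336 − 1.9541·-1.0517 = +4.4029 (running +39.5508)
Area = |Σ|/2 = |39.5508|/2 = 19.7754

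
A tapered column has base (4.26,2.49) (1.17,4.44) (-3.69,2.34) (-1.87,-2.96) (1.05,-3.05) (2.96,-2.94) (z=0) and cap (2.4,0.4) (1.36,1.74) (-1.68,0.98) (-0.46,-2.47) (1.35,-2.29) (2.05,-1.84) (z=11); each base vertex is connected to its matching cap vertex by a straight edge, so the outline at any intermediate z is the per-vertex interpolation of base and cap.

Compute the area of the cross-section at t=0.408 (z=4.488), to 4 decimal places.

Cross-section at t=0.408: each vertex is (1-t)·p0[i] + t·p1[i].
  v1: (1-0.408)·(4.26,2.49) + 0.408·(2.4,0.4) = (3.5011,1.6373)
  v2: (1-0.408)·(1.17,4.44) + 0.408·(1.36,1.74) = (1.2475,3.3384)
  v3: (1-0.408)·(-3.69,2.34) + 0.408·(-1.68,0.98) = (-2.8699,1.7851)
  v4: (1-0.408)·(-1.87,-2.96) + 0.408·(-0.46,-2.47) = (-1.2947,-2.7601)
  v5: (1-0.408)·(1.05,-3.05) + 0.408·(1.35,-2.29) = (1.1724,-2.7399)
  v6: (1-0.408)·(2.96,-2.94) + 0.408·(2.05,-1.84) = (2.5887,-2.4912)
Shoelace sum Σ(x_i·y_{i+1} − x_{i+1}·y_i):
  i=1: 3.5011·3.3384 − 1.2475·1.6373 = +9.6456 (running +9.6456)
  i=2: 1.2475·1.7851 − -2.8699·3.3384 = +11.8079 (running +21.4535)
  i=3: -2.8699·-2.7601 − -1.2947·1.7851 = +10.2324 (running +31.6860)
  i=4: -1.2947·-2.7399 − 1.1724·-2.7601 = +6.7833 (running +38.4693)
  i=5: 1.1724·-2.4912 − 2.5887·-2.7399 = +4.1722 (running +42.6415)
  i=6: 2.5887·1.6373 − 3.5011·-2.4912 = +12.9604 (running +55.6020)
Area = |Σ|/2 = |55.6020|/2 = 27.8010

Area at t=0.408: 27.8010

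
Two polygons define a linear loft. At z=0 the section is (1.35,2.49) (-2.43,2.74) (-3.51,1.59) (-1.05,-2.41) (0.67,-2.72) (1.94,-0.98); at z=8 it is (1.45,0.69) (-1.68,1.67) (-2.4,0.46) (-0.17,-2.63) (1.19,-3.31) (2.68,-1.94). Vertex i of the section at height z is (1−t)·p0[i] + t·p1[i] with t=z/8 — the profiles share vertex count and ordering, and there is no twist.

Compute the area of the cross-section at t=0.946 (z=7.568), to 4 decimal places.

Area at t=0.946: 14.3897

Cross-section at t=0.946: each vertex is (1-t)·p0[i] + t·p1[i].
  v1: (1-0.946)·(1.35,2.49) + 0.946·(1.45,0.69) = (1.4446,0.7872)
  v2: (1-0.946)·(-2.43,2.74) + 0.946·(-1.68,1.67) = (-1.7205,1.7278)
  v3: (1-0.946)·(-3.51,1.59) + 0.946·(-2.4,0.46) = (-2.4599,0.5210)
  v4: (1-0.946)·(-1.05,-2.41) + 0.946·(-0.17,-2.63) = (-0.2175,-2.6181)
  v5: (1-0.946)·(0.67,-2.72) + 0.946·(1.19,-3.31) = (1.1619,-3.2781)
  v6: (1-0.946)·(1.94,-0.98) + 0.946·(2.68,-1.94) = (2.6400,-1.8882)
Shoelace sum Σ(x_i·y_{i+1} − x_{i+1}·y_i):
  i=1: 1.4446·1.7278 − -1.7205·0.7872 = +3.8503 (running +3.8503)
  i=2: -1.7205·0.5210 − -2.4599·1.7278 = +3.3538 (running +7.2041)
  i=3: -2.4599·-2.6181 − -0.2175·0.5210 = +6.5538 (running +13.7579)
  i=4: -0.2175·-3.2781 − 1.1619·-2.6181 = +3.7551 (running +17.5130)
  i=5: 1.1619·-1.8882 − 2.6400·-3.2781 = +6.4605 (running +23.9735)
  i=6: 2.6400·0.7872 − 1.4446·-1.8882 = +4.8059 (running +28.7794)
Area = |Σ|/2 = |28.7794|/2 = 14.3897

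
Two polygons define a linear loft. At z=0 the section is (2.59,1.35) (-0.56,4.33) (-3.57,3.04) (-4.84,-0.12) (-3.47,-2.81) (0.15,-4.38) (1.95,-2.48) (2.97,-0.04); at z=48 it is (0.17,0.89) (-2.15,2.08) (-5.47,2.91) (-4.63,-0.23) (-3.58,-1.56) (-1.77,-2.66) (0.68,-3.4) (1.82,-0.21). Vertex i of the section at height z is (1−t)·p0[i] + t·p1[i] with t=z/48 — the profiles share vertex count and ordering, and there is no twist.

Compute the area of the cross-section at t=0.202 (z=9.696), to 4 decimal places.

Area at t=0.202: 40.2098

Cross-section at t=0.202: each vertex is (1-t)·p0[i] + t·p1[i].
  v1: (1-0.202)·(2.59,1.35) + 0.202·(0.17,0.89) = (2.1012,1.2571)
  v2: (1-0.202)·(-0.56,4.33) + 0.202·(-2.15,2.08) = (-0.8812,3.8755)
  v3: (1-0.202)·(-3.57,3.04) + 0.202·(-5.47,2.91) = (-3.9538,3.0137)
  v4: (1-0.202)·(-4.84,-0.12) + 0.202·(-4.63,-0.23) = (-4.7976,-0.1422)
  v5: (1-0.202)·(-3.47,-2.81) + 0.202·(-3.58,-1.56) = (-3.4922,-2.5575)
  v6: (1-0.202)·(0.15,-4.38) + 0.202·(-1.77,-2.66) = (-0.2378,-4.0326)
  v7: (1-0.202)·(1.95,-2.48) + 0.202·(0.68,-3.4) = (1.6935,-2.6658)
  v8: (1-0.202)·(2.97,-0.04) + 0.202·(1.82,-0.21) = (2.7377,-0.0743)
Shoelace sum Σ(x_i·y_{i+1} − x_{i+1}·y_i):
  i=1: 2.1012·3.8755 − -0.8812·1.2571 = +9.2508 (running +9.2508)
  i=2: -0.8812·3.0137 − -3.9538·3.8755 = +12.6673 (running +21.9181)
  i=3: -3.9538·-0.1422 − -4.7976·3.0137 = +15.0210 (running +36.9390)
  i=4: -4.7976·-2.5575 − -3.4922·-0.1422 = +11.7731 (running +48.7122)
  i=5: -3.4922·-4.0326 − -0.2378·-2.5575 = +13.4743 (running +62.1865)
  i=6: -0.2378·-2.6658 − 1.6935·-4.0326 = +7.4630 (running +69.6495)
  i=7: 1.6935·-0.0743 − 2.7377·-2.6658 = +7.1724 (running +76.8219)
  i=8: 2.7377·1.2571 − 2.1012·-0.0743 = +3.5977 (running +80.4196)
Area = |Σ|/2 = |80.4196|/2 = 40.2098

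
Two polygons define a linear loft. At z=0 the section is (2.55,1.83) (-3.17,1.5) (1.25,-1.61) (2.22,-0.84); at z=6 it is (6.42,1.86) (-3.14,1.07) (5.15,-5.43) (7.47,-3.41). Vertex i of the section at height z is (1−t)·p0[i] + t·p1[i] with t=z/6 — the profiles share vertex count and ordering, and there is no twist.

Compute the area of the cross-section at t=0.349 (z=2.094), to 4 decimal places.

Area at t=0.349: 19.2396

Cross-section at t=0.349: each vertex is (1-t)·p0[i] + t·p1[i].
  v1: (1-0.349)·(2.55,1.83) + 0.349·(6.42,1.86) = (3.9006,1.8405)
  v2: (1-0.349)·(-3.17,1.5) + 0.349·(-3.14,1.07) = (-3.1595,1.3499)
  v3: (1-0.349)·(1.25,-1.61) + 0.349·(5.15,-5.43) = (2.6111,-2.9432)
  v4: (1-0.349)·(2.22,-0.84) + 0.349·(7.47,-3.41) = (4.0522,-1.7369)
Shoelace sum Σ(x_i·y_{i+1} − x_{i+1}·y_i):
  i=1: 3.9006·1.3499 − -3.1595·1.8405 = +11.0806 (running +11.0806)
  i=2: -3.1595·-2.9432 − 2.6111·1.3499 = +5.7743 (running +16.8549)
  i=3: 2.6111·-1.7369 − 4.0522·-2.9432 = +7.3912 (running +24.2461)
  i=4: 4.0522·1.8405 − 3.9006·-1.7369 = +14.2332 (running +38.4792)
Area = |Σ|/2 = |38.4792|/2 = 19.2396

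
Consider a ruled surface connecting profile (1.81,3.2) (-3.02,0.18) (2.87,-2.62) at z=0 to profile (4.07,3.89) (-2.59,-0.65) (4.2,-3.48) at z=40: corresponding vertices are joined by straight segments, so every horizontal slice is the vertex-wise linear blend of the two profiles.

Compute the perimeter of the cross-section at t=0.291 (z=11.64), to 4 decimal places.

Cross-section at t=0.291: each vertex is (1-t)·p0[i] + t·p1[i].
  v1: (1-0.291)·(1.81,3.2) + 0.291·(4.07,3.89) = (2.4677,3.4008)
  v2: (1-0.291)·(-3.02,0.18) + 0.291·(-2.59,-0.65) = (-2.8949,-0.0615)
  v3: (1-0.291)·(2.87,-2.62) + 0.291·(4.2,-3.48) = (3.2570,-2.8703)
Perimeter = Σ |v_{i+1} − v_i|:
  edge 1→2: √(-5.3625² + -3.4623²) = 6.3831 (running 6.3831)
  edge 2→3: √(6.1519² + -2.8087²) = 6.7628 (running 13.1459)
  edge 3→1: √(-0.7894² + 6.2711²) = 6.3205 (running 19.4664)
Perimeter = 19.4664

Perimeter at t=0.291: 19.4664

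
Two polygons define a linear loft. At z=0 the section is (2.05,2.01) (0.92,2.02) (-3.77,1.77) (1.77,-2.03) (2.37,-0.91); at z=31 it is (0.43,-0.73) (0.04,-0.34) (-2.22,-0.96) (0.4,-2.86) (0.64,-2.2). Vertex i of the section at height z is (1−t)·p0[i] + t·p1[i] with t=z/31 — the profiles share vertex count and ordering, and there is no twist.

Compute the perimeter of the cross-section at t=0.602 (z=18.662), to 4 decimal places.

Cross-section at t=0.602: each vertex is (1-t)·p0[i] + t·p1[i].
  v1: (1-0.602)·(2.05,2.01) + 0.602·(0.43,-0.73) = (1.0748,0.3605)
  v2: (1-0.602)·(0.92,2.02) + 0.602·(0.04,-0.34) = (0.3902,0.5993)
  v3: (1-0.602)·(-3.77,1.77) + 0.602·(-2.22,-0.96) = (-2.8369,0.1265)
  v4: (1-0.602)·(1.77,-2.03) + 0.602·(0.4,-2.86) = (0.9453,-2.5297)
  v5: (1-0.602)·(2.37,-0.91) + 0.602·(0.64,-2.2) = (1.3285,-1.6866)
Perimeter = Σ |v_{i+1} − v_i|:
  edge 1→2: √(-0.6845² + 0.2388²) = 0.7250 (running 0.7250)
  edge 2→3: √(-3.2271² + -0.4727²) = 3.2616 (running 3.9865)
  edge 3→4: √(3.7822² + -2.6562²) = 4.6217 (running 8.6082)
  edge 4→5: √(0.3833² + 0.8431²) = 0.9261 (running 9.5344)
  edge 5→1: √(-0.2538² + 2.0471²) = 2.0628 (running 11.5971)
Perimeter = 11.5971

Perimeter at t=0.602: 11.5971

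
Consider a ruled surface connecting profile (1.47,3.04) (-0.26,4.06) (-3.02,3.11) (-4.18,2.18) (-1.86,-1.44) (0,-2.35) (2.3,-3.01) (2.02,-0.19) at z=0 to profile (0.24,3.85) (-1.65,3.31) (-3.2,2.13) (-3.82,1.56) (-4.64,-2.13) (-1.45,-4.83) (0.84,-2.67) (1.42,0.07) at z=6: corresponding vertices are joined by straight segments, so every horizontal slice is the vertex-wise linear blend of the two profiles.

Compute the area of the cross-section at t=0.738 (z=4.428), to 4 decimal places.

Area at t=0.738: 32.6670

Cross-section at t=0.738: each vertex is (1-t)·p0[i] + t·p1[i].
  v1: (1-0.738)·(1.47,3.04) + 0.738·(0.24,3.85) = (0.5623,3.6378)
  v2: (1-0.738)·(-0.26,4.06) + 0.738·(-1.65,3.31) = (-1.2858,3.5065)
  v3: (1-0.738)·(-3.02,3.11) + 0.738·(-3.2,2.13) = (-3.1528,2.3868)
  v4: (1-0.738)·(-4.18,2.18) + 0.738·(-3.82,1.56) = (-3.9143,1.7224)
  v5: (1-0.738)·(-1.86,-1.44) + 0.738·(-4.64,-2.13) = (-3.9116,-1.9492)
  v6: (1-0.738)·(0,-2.35) + 0.738·(-1.45,-4.83) = (-1.0701,-4.1802)
  v7: (1-0.738)·(2.3,-3.01) + 0.738·(0.84,-2.67) = (1.2225,-2.7591)
  v8: (1-0.738)·(2.02,-0.19) + 0.738·(1.42,0.07) = (1.5772,0.0019)
Shoelace sum Σ(x_i·y_{i+1} − x_{i+1}·y_i):
  i=1: 0.5623·3.5065 − -1.2858·3.6378 = +6.6491 (running +6.6491)
  i=2: -1.2858·2.3868 − -3.1528·3.5065 = +7.9865 (running +14.6356)
  i=3: -3.1528·1.7224 − -3.9143·2.3868 = +3.9120 (running +18.5475)
  i=4: -3.9143·-1.9492 − -3.9116·1.7224 = +14.3674 (running +32.9150)
  i=5: -3.9116·-4.1802 − -1.0701·-1.9492 = +14.2657 (running +47.1807)
  i=6: -1.0701·-2.7591 − 1.2225·-4.1802 = +8.0629 (running +55.2436)
  i=7: 1.2225·0.0019 − 1.5772·-2.7591 = +4.3539 (running +59.5976)
  i=8: 1.5772·3.6378 − 0.5623·0.0019 = +5.7364 (running +65.3340)
Area = |Σ|/2 = |65.3340|/2 = 32.6670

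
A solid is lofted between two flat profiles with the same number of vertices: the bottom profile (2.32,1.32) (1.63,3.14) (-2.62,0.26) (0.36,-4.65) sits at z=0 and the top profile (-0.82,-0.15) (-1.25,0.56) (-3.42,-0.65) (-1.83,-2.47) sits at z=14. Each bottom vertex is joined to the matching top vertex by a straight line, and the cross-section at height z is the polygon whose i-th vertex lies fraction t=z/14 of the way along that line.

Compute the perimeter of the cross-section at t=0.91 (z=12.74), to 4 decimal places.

Cross-section at t=0.91: each vertex is (1-t)·p0[i] + t·p1[i].
  v1: (1-0.91)·(2.32,1.32) + 0.91·(-0.82,-0.15) = (-0.5374,-0.0177)
  v2: (1-0.91)·(1.63,3.14) + 0.91·(-1.25,0.56) = (-0.9908,0.7922)
  v3: (1-0.91)·(-2.62,0.26) + 0.91·(-3.42,-0.65) = (-3.3480,-0.5681)
  v4: (1-0.91)·(0.36,-4.65) + 0.91·(-1.83,-2.47) = (-1.6329,-2.6662)
Perimeter = Σ |v_{i+1} − v_i|:
  edge 1→2: √(-0.4534² + 0.8099²) = 0.9282 (running 0.9282)
  edge 2→3: √(-2.3572² + -1.3603²) = 2.7215 (running 3.6497)
  edge 3→4: √(1.7151² + -2.0981²) = 2.7099 (running 6.3596)
  edge 4→1: √(1.0955² + 2.6485²) = 2.8661 (running 9.2258)
Perimeter = 9.2258

Perimeter at t=0.91: 9.2258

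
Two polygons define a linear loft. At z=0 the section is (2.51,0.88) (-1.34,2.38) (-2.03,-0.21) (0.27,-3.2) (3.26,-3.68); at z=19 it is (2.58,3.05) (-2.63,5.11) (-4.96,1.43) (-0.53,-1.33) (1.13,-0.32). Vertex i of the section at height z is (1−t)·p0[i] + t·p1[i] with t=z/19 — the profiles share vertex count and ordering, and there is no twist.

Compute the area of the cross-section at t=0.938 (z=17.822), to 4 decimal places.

Cross-section at t=0.938: each vertex is (1-t)·p0[i] + t·p1[i].
  v1: (1-0.938)·(2.51,0.88) + 0.938·(2.58,3.05) = (2.5757,2.9155)
  v2: (1-0.938)·(-1.34,2.38) + 0.938·(-2.63,5.11) = (-2.5500,4.9407)
  v3: (1-0.938)·(-2.03,-0.21) + 0.938·(-4.96,1.43) = (-4.7783,1.3283)
  v4: (1-0.938)·(0.27,-3.2) + 0.938·(-0.53,-1.33) = (-0.4804,-1.4459)
  v5: (1-0.938)·(3.26,-3.68) + 0.938·(1.13,-0.32) = (1.2621,-0.5283)
Shoelace sum Σ(x_i·y_{i+1} − x_{i+1}·y_i):
  i=1: 2.5757·4.9407 − -2.5500·2.9155 = +20.1601 (running +20.1601)
  i=2: -2.5500·1.3283 − -4.7783·4.9407 = +20.2213 (running +40.3814)
  i=3: -4.7783·-1.4459 − -0.4804·1.3283 = +7.5473 (running +47.9288)
  i=4: -0.4804·-0.5283 − 1.2621·-1.4459 = +2.0787 (running +50.0074)
  i=5: 1.2621·2.9155 − 2.5757·-0.5283 = +5.0403 (running +55.0477)
Area = |Σ|/2 = |55.0477|/2 = 27.5238

Area at t=0.938: 27.5238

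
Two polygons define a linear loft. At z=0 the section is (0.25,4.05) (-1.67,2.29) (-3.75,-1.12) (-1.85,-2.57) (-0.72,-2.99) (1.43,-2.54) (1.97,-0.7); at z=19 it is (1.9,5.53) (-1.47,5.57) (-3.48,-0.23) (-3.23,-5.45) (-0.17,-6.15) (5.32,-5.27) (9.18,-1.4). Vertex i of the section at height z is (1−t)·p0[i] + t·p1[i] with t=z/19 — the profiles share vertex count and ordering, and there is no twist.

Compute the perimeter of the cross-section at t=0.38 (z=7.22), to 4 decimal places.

Perimeter at t=0.38: 25.9787

Cross-section at t=0.38: each vertex is (1-t)·p0[i] + t·p1[i].
  v1: (1-0.38)·(0.25,4.05) + 0.38·(1.9,5.53) = (0.8770,4.6124)
  v2: (1-0.38)·(-1.67,2.29) + 0.38·(-1.47,5.57) = (-1.5940,3.5364)
  v3: (1-0.38)·(-3.75,-1.12) + 0.38·(-3.48,-0.23) = (-3.6474,-0.7818)
  v4: (1-0.38)·(-1.85,-2.57) + 0.38·(-3.23,-5.45) = (-2.3744,-3.6644)
  v5: (1-0.38)·(-0.72,-2.99) + 0.38·(-0.17,-6.15) = (-0.5110,-4.1908)
  v6: (1-0.38)·(1.43,-2.54) + 0.38·(5.32,-5.27) = (2.9082,-3.5774)
  v7: (1-0.38)·(1.97,-0.7) + 0.38·(9.18,-1.4) = (4.7098,-0.9660)
Perimeter = Σ |v_{i+1} − v_i|:
  edge 1→2: √(-2.4710² + -1.0760²) = 2.6951 (running 2.6951)
  edge 2→3: √(-2.0534² + -4.3182²) = 4.7816 (running 7.4767)
  edge 3→4: √(1.2730² + -2.8826²) = 3.1512 (running 10.6278)
  edge 4→5: √(1.8634² + -0.5264²) = 1.9363 (running 12.5642)
  edge 5→6: √(3.4192² + 0.6134²) = 3.4738 (running 16.0380)
  edge 6→7: √(1.8016² + 2.6114²) = 3.1726 (running 19.2105)
  edge 7→1: √(-3.8328² + 5.5784²) = 6.7682 (running 25.9787)
Perimeter = 25.9787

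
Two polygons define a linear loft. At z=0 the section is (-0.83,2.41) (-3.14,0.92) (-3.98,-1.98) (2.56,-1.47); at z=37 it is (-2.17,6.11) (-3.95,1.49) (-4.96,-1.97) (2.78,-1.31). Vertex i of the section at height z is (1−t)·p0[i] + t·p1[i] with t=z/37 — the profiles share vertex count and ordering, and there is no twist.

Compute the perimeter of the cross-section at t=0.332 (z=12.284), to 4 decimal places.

Perimeter at t=0.332: 19.8733

Cross-section at t=0.332: each vertex is (1-t)·p0[i] + t·p1[i].
  v1: (1-0.332)·(-0.83,2.41) + 0.332·(-2.17,6.11) = (-1.2749,3.6384)
  v2: (1-0.332)·(-3.14,0.92) + 0.332·(-3.95,1.49) = (-3.4089,1.1092)
  v3: (1-0.332)·(-3.98,-1.98) + 0.332·(-4.96,-1.97) = (-4.3054,-1.9767)
  v4: (1-0.332)·(2.56,-1.47) + 0.332·(2.78,-1.31) = (2.6330,-1.4169)
Perimeter = Σ |v_{i+1} − v_i|:
  edge 1→2: √(-2.1340² + -2.5292²) = 3.3092 (running 3.3092)
  edge 2→3: √(-0.8964² + -3.0859²) = 3.2135 (running 6.5227)
  edge 3→4: √(6.9384² + 0.5598²) = 6.9609 (running 13.4836)
  edge 4→1: √(-3.9079² + 5.0553²) = 6.3897 (running 19.8733)
Perimeter = 19.8733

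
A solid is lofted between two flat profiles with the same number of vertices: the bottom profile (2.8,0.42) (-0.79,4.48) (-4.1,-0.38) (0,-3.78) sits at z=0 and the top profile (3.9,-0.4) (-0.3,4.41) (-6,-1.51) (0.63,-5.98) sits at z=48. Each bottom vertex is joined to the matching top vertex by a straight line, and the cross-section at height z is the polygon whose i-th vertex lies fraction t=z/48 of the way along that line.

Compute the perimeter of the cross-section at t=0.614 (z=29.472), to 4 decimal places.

Cross-section at t=0.614: each vertex is (1-t)·p0[i] + t·p1[i].
  v1: (1-0.614)·(2.8,0.42) + 0.614·(3.9,-0.4) = (3.4754,-0.0835)
  v2: (1-0.614)·(-0.79,4.48) + 0.614·(-0.3,4.41) = (-0.4891,4.4370)
  v3: (1-0.614)·(-4.1,-0.38) + 0.614·(-6,-1.51) = (-5.2666,-1.0738)
  v4: (1-0.614)·(0,-3.78) + 0.614·(0.63,-5.98) = (0.3868,-5.1308)
Perimeter = Σ |v_{i+1} − v_i|:
  edge 1→2: √(-3.9645² + 4.5205²) = 6.0127 (running 6.0127)
  edge 2→3: √(-4.7775² + -5.5108²) = 7.2934 (running 13.3061)
  edge 3→4: √(5.6534² + -4.0570²) = 6.9585 (running 20.2645)
  edge 4→1: √(3.0886² + 5.0473²) = 5.9173 (running 26.1819)
Perimeter = 26.1819

Perimeter at t=0.614: 26.1819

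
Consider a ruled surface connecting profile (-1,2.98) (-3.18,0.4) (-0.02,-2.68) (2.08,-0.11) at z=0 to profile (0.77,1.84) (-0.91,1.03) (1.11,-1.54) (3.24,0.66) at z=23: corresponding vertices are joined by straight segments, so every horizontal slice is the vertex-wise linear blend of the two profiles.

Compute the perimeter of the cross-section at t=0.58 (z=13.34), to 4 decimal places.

Perimeter at t=0.58: 12.7254

Cross-section at t=0.58: each vertex is (1-t)·p0[i] + t·p1[i].
  v1: (1-0.58)·(-1,2.98) + 0.58·(0.77,1.84) = (0.0266,2.3188)
  v2: (1-0.58)·(-3.18,0.4) + 0.58·(-0.91,1.03) = (-1.8634,0.7654)
  v3: (1-0.58)·(-0.02,-2.68) + 0.58·(1.11,-1.54) = (0.6354,-2.0188)
  v4: (1-0.58)·(2.08,-0.11) + 0.58·(3.24,0.66) = (2.7528,0.3366)
Perimeter = Σ |v_{i+1} − v_i|:
  edge 1→2: √(-1.8900² + -1.5534²) = 2.4465 (running 2.4465)
  edge 2→3: √(2.4988² + -2.7842²) = 3.7411 (running 6.1875)
  edge 3→4: √(2.1174² + 2.3554²) = 3.1672 (running 9.3548)
  edge 4→1: √(-2.7262² + 1.9822²) = 3.3707 (running 12.7254)
Perimeter = 12.7254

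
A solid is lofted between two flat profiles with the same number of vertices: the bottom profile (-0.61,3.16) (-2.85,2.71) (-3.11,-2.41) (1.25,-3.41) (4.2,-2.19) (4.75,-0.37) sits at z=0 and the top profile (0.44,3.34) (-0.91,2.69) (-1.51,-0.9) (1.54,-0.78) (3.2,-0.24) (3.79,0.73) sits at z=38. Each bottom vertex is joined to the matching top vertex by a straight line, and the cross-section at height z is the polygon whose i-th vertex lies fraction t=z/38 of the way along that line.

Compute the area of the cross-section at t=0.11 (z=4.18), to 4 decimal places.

Area at t=0.11: 32.9857

Cross-section at t=0.11: each vertex is (1-t)·p0[i] + t·p1[i].
  v1: (1-0.11)·(-0.61,3.16) + 0.11·(0.44,3.34) = (-0.4945,3.1798)
  v2: (1-0.11)·(-2.85,2.71) + 0.11·(-0.91,2.69) = (-2.6366,2.7078)
  v3: (1-0.11)·(-3.11,-2.41) + 0.11·(-1.51,-0.9) = (-2.9340,-2.2439)
  v4: (1-0.11)·(1.25,-3.41) + 0.11·(1.54,-0.78) = (1.2819,-3.1207)
  v5: (1-0.11)·(4.2,-2.19) + 0.11·(3.2,-0.24) = (4.0900,-1.9755)
  v6: (1-0.11)·(4.75,-0.37) + 0.11·(3.79,0.73) = (4.6444,-0.2490)
Shoelace sum Σ(x_i·y_{i+1} − x_{i+1}·y_i):
  i=1: -0.4945·2.7078 − -2.6366·3.1798 = +7.0449 (running +7.0449)
  i=2: -2.6366·-2.2439 − -2.9340·2.7078 = +13.8610 (running +20.9058)
  i=3: -2.9340·-3.1207 − 1.2819·-2.2439 = +12.0326 (running +32.9384)
  i=4: 1.2819·-1.9755 − 4.0900·-3.1207 = +10.2313 (running +43.1697)
  i=5: 4.0900·-0.2490 − 4.6444·-1.9755 = +8.1566 (running +51.3263)
  i=6: 4.6444·3.1798 − -0.4945·-0.2490 = +14.6451 (running +65.9714)
Area = |Σ|/2 = |65.9714|/2 = 32.9857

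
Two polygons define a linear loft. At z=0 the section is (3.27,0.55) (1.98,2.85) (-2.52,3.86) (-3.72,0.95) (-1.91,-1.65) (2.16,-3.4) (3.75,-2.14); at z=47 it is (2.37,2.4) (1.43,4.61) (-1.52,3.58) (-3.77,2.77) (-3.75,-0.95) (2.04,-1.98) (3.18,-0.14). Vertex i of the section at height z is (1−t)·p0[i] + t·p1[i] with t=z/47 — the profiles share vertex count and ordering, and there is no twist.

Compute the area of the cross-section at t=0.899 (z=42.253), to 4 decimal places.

Cross-section at t=0.899: each vertex is (1-t)·p0[i] + t·p1[i].
  v1: (1-0.899)·(3.27,0.55) + 0.899·(2.37,2.4) = (2.4609,2.2132)
  v2: (1-0.899)·(1.98,2.85) + 0.899·(1.43,4.61) = (1.4855,4.4322)
  v3: (1-0.899)·(-2.52,3.86) + 0.899·(-1.52,3.58) = (-1.6210,3.6083)
  v4: (1-0.899)·(-3.72,0.95) + 0.899·(-3.77,2.77) = (-3.7649,2.5862)
  v5: (1-0.899)·(-1.91,-1.65) + 0.899·(-3.75,-0.95) = (-3.5642,-1.0207)
  v6: (1-0.899)·(2.16,-3.4) + 0.899·(2.04,-1.98) = (2.0521,-2.1234)
  v7: (1-0.899)·(3.75,-2.14) + 0.899·(3.18,-0.14) = (3.2376,-0.3420)
Shoelace sum Σ(x_i·y_{i+1} − x_{i+1}·y_i):
  i=1: 2.4609·4.4322 − 1.4855·2.2132 = +7.6196 (running +7.6196)
  i=2: 1.4855·3.6083 − -1.6210·4.4322 = +12.5449 (running +20.1645)
  i=3: -1.6210·2.5862 − -3.7649·3.6083 = +9.3928 (running +29.5573)
  i=4: -3.7649·-1.0207 − -3.5642·2.5862 = +13.0604 (running +42.6177)
  i=5: -3.5642·-2.1234 − 2.0521·-1.0207 = +9.6628 (running +52.2805)
  i=6: 2.0521·-0.3420 − 3.2376·-2.1234 = +6.1729 (running +58.4534)
  i=7: 3.2376·2.2132 − 2.4609·-0.3420 = +8.0069 (running +66.4603)
Area = |Σ|/2 = |66.4603|/2 = 33.2301

Area at t=0.899: 33.2301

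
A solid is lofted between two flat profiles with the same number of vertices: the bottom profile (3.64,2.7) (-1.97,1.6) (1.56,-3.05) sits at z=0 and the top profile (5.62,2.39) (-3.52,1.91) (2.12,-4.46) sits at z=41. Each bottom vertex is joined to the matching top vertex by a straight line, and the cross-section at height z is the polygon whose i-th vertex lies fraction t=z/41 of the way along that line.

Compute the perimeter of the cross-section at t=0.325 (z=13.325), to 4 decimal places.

Cross-section at t=0.325: each vertex is (1-t)·p0[i] + t·p1[i].
  v1: (1-0.325)·(3.64,2.7) + 0.325·(5.62,2.39) = (4.2835,2.5993)
  v2: (1-0.325)·(-1.97,1.6) + 0.325·(-3.52,1.91) = (-2.4737,1.7008)
  v3: (1-0.325)·(1.56,-3.05) + 0.325·(2.12,-4.46) = (1.7420,-3.5082)
Perimeter = Σ |v_{i+1} − v_i|:
  edge 1→2: √(-6.7572² + -0.8985²) = 6.8167 (running 6.8167)
  edge 2→3: √(4.2157² + -5.2090²) = 6.7012 (running 13.5179)
  edge 3→1: √(2.5415² + 6.1075²) = 6.6152 (running 20.1331)
Perimeter = 20.1331

Perimeter at t=0.325: 20.1331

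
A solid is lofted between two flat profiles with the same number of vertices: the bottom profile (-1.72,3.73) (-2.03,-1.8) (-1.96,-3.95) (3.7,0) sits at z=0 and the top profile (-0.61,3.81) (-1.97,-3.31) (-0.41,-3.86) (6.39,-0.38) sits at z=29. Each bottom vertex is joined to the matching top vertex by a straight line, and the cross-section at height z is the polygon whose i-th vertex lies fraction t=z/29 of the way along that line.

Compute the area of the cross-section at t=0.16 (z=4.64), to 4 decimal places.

Area at t=0.16: 23.4462

Cross-section at t=0.16: each vertex is (1-t)·p0[i] + t·p1[i].
  v1: (1-0.16)·(-1.72,3.73) + 0.16·(-0.61,3.81) = (-1.5424,3.7428)
  v2: (1-0.16)·(-2.03,-1.8) + 0.16·(-1.97,-3.31) = (-2.0204,-2.0416)
  v3: (1-0.16)·(-1.96,-3.95) + 0.16·(-0.41,-3.86) = (-1.7120,-3.9356)
  v4: (1-0.16)·(3.7,0) + 0.16·(6.39,-0.38) = (4.1304,-0.0608)
Shoelace sum Σ(x_i·y_{i+1} − x_{i+1}·y_i):
  i=1: -1.5424·-2.0416 − -2.0204·3.7428 = +10.7109 (running +10.7109)
  i=2: -2.0204·-3.9356 − -1.7120·-2.0416 = +4.4563 (running +15.1672)
  i=3: -1.7120·-0.0608 − 4.1304·-3.9356 = +16.3597 (running +31.5269)
  i=4: 4.1304·3.7428 − -1.5424·-0.0608 = +15.3655 (running +46.8924)
Area = |Σ|/2 = |46.8924|/2 = 23.4462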